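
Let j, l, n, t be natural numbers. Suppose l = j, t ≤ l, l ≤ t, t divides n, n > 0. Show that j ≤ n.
From t ≤ l and l ≤ t, t = l. Since t divides n, l divides n. n > 0, so l ≤ n. l = j, so j ≤ n.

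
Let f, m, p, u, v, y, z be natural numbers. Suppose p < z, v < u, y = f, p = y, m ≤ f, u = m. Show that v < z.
u = m and v < u, thus v < m. Because p = y and y = f, p = f. p < z, so f < z. Since m ≤ f, m < z. v < m, so v < z.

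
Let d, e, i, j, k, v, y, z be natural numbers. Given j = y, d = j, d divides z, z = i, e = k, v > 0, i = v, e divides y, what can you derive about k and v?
k ≤ v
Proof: z = i and i = v, hence z = v. Since d = j and d divides z, j divides z. Since j = y, y divides z. e divides y, so e divides z. Since z = v, e divides v. Since v > 0, e ≤ v. e = k, so k ≤ v.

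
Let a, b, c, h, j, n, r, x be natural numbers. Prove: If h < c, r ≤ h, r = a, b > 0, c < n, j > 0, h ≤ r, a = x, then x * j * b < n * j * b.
h ≤ r and r ≤ h, thus h = r. r = a and a = x, thus r = x. Since h = r, h = x. h < c and c < n, therefore h < n. h = x, so x < n. From j > 0, x * j < n * j. b > 0, so x * j * b < n * j * b.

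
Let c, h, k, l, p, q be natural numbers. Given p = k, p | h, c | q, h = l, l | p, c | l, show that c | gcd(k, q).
Since h = l and p | h, p | l. l | p, so l = p. Since p = k, l = k. Since c | l, c | k. c | q, so c | gcd(k, q).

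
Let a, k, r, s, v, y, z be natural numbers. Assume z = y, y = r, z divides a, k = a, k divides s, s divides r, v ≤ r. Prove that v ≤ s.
Because z = y and y = r, z = r. Because k = a and k divides s, a divides s. Since z divides a, z divides s. z = r, so r divides s. s divides r, so r = s. v ≤ r, so v ≤ s.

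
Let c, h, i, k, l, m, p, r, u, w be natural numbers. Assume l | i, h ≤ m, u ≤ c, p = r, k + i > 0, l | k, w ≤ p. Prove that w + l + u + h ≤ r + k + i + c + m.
p = r and w ≤ p, thus w ≤ r. l | k and l | i, so l | k + i. Since k + i > 0, l ≤ k + i. Since u ≤ c, l + u ≤ k + i + c. Since h ≤ m, l + u + h ≤ k + i + c + m. Because w ≤ r, w + l + u + h ≤ r + k + i + c + m.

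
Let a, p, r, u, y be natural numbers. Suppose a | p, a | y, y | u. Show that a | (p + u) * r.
Because a | y and y | u, a | u. Since a | p, a | p + u. Then a | (p + u) * r.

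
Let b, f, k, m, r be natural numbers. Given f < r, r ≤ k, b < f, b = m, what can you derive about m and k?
m < k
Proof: From b = m and b < f, m < f. f < r, so m < r. r ≤ k, so m < k.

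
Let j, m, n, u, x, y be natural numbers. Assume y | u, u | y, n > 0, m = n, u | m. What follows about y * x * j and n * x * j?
y * x * j ≤ n * x * j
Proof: Because u | y and y | u, u = y. m = n and u | m, so u | n. Because u = y, y | n. Since n > 0, y ≤ n. Then y * x ≤ n * x. Then y * x * j ≤ n * x * j.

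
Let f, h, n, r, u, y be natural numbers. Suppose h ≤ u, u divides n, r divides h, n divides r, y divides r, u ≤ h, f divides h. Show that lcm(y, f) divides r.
u ≤ h and h ≤ u, therefore u = h. Because u divides n and n divides r, u divides r. From u = h, h divides r. r divides h, so h = r. Since f divides h, f divides r. y divides r, so lcm(y, f) divides r.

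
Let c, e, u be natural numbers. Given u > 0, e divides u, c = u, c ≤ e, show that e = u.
e divides u and u > 0, thus e ≤ u. c = u and c ≤ e, hence u ≤ e. Since e ≤ u, e = u.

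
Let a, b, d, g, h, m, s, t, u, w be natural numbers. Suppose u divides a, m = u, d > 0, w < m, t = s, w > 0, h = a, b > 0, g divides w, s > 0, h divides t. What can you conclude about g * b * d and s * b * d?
g * b * d < s * b * d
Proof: g divides w and w > 0, therefore g ≤ w. Since w < m, g < m. Since m = u, g < u. t = s and h divides t, hence h divides s. Since h = a, a divides s. Since u divides a, u divides s. s > 0, so u ≤ s. Since g < u, g < s. Combined with b > 0, by multiplying by a positive, g * b < s * b. Since d > 0, by multiplying by a positive, g * b * d < s * b * d.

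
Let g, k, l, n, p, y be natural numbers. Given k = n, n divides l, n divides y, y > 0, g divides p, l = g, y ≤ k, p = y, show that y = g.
n divides y and y > 0, hence n ≤ y. Because k = n and y ≤ k, y ≤ n. Since n ≤ y, n = y. l = g and n divides l, therefore n divides g. Since n = y, y divides g. p = y and g divides p, thus g divides y. Since y divides g, y = g.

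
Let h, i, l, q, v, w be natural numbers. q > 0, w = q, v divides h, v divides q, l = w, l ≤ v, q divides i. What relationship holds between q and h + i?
q divides h + i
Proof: Since v divides q and q > 0, v ≤ q. Because l = w and w = q, l = q. Since l ≤ v, q ≤ v. v ≤ q, so v = q. v divides h, so q divides h. q divides i, so q divides h + i.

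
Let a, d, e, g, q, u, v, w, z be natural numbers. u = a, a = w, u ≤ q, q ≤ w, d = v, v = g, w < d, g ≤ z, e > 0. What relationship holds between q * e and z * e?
q * e < z * e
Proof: u = a and a = w, hence u = w. Since u ≤ q, w ≤ q. q ≤ w, so w = q. Since d = v and v = g, d = g. w < d, so w < g. g ≤ z, so w < z. Since w = q, q < z. e > 0, so q * e < z * e.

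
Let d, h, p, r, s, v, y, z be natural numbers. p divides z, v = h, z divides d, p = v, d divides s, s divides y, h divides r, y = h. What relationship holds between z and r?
z divides r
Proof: p = v and v = h, hence p = h. Since p divides z, h divides z. z divides d and d divides s, thus z divides s. Since s divides y, z divides y. Since y = h, z divides h. Since h divides z, h = z. h divides r, so z divides r.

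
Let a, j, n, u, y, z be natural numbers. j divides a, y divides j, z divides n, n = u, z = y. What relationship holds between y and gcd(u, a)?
y divides gcd(u, a)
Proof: z = y and z divides n, so y divides n. Since n = u, y divides u. y divides j and j divides a, so y divides a. Since y divides u, y divides gcd(u, a).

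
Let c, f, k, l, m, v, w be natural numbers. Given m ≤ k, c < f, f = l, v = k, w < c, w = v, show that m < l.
w = v and v = k, therefore w = k. Because w < c and c < f, w < f. f = l, so w < l. w = k, so k < l. m ≤ k, so m < l.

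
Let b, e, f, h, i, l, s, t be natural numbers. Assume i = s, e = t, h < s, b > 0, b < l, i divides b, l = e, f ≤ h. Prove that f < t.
Because f ≤ h and h < s, f < s. Because i divides b and b > 0, i ≤ b. i = s, so s ≤ b. Since f < s, f < b. Because l = e and e = t, l = t. b < l, so b < t. Since f < b, f < t.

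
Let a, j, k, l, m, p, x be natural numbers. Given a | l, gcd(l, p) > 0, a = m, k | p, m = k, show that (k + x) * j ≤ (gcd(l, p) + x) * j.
Since a = m and m = k, a = k. From a | l, k | l. k | p, so k | gcd(l, p). Since gcd(l, p) > 0, k ≤ gcd(l, p). Then k + x ≤ gcd(l, p) + x. Then (k + x) * j ≤ (gcd(l, p) + x) * j.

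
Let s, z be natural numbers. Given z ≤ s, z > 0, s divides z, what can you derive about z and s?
z = s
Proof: s divides z and z > 0, hence s ≤ z. z ≤ s, so z = s.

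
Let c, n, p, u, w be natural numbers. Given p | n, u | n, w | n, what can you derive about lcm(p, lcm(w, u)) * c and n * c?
lcm(p, lcm(w, u)) * c | n * c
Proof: w | n and u | n, therefore lcm(w, u) | n. Since p | n, lcm(p, lcm(w, u)) | n. Then lcm(p, lcm(w, u)) * c | n * c.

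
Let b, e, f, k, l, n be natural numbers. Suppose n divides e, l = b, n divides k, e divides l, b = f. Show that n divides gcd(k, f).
Because l = b and b = f, l = f. Since n divides e and e divides l, n divides l. From l = f, n divides f. Since n divides k, n divides gcd(k, f).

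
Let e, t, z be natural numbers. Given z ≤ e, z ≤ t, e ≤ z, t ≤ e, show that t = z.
From e ≤ z and z ≤ e, e = z. t ≤ e, so t ≤ z. From z ≤ t, t = z.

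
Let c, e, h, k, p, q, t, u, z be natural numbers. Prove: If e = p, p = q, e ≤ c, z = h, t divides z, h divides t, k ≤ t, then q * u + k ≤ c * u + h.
e = p and p = q, thus e = q. Since e ≤ c, q ≤ c. By multiplying by a non-negative, q * u ≤ c * u. z = h and t divides z, therefore t divides h. h divides t, so t = h. Since k ≤ t, k ≤ h. q * u ≤ c * u, so q * u + k ≤ c * u + h.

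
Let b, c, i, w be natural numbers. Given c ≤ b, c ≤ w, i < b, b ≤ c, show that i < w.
b ≤ c and c ≤ b, hence b = c. Since i < b, i < c. c ≤ w, so i < w.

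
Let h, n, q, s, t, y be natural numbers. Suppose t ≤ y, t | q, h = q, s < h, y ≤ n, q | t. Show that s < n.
q | t and t | q, thus q = t. h = q, so h = t. Since s < h, s < t. t ≤ y and y ≤ n, thus t ≤ n. s < t, so s < n.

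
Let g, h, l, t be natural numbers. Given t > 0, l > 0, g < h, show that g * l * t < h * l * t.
g < h and l > 0. By multiplying by a positive, g * l < h * l. Since t > 0, by multiplying by a positive, g * l * t < h * l * t.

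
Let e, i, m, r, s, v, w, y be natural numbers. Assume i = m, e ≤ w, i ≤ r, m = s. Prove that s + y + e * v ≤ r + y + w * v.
i = m and m = s, so i = s. i ≤ r, so s ≤ r. Then s + y ≤ r + y. Because e ≤ w, by multiplying by a non-negative, e * v ≤ w * v. s + y ≤ r + y, so s + y + e * v ≤ r + y + w * v.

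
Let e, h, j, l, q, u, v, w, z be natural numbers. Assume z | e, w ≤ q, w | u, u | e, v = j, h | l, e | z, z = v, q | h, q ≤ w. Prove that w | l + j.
Since q ≤ w and w ≤ q, q = w. q | h, so w | h. Since h | l, w | l. From e | z and z | e, e = z. z = v, so e = v. w | u and u | e, so w | e. Since e = v, w | v. v = j, so w | j. Since w | l, w | l + j.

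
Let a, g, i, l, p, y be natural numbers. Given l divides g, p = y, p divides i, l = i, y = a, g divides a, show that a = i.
p = y and y = a, therefore p = a. p divides i, so a divides i. Because l = i and l divides g, i divides g. From g divides a, i divides a. Since a divides i, a = i.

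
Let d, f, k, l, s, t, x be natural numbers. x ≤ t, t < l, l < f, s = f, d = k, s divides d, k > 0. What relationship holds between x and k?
x < k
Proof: t < l and l < f, hence t < f. From x ≤ t, x < f. Because d = k and s divides d, s divides k. Because s = f, f divides k. k > 0, so f ≤ k. Since x < f, x < k.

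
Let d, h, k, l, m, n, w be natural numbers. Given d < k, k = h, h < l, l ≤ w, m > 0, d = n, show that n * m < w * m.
d = n and d < k, so n < k. From k = h, n < h. h < l and l ≤ w, thus h < w. From n < h, n < w. From m > 0, by multiplying by a positive, n * m < w * m.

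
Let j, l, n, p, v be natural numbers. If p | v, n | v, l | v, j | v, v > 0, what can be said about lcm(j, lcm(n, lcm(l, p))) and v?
lcm(j, lcm(n, lcm(l, p))) ≤ v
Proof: Because l | v and p | v, lcm(l, p) | v. n | v, so lcm(n, lcm(l, p)) | v. j | v, so lcm(j, lcm(n, lcm(l, p))) | v. From v > 0, lcm(j, lcm(n, lcm(l, p))) ≤ v.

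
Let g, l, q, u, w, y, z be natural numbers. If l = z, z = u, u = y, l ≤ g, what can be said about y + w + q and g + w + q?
y + w + q ≤ g + w + q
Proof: l = z and z = u, so l = u. Because u = y, l = y. Since l ≤ g, y ≤ g. Then y + w ≤ g + w. Then y + w + q ≤ g + w + q.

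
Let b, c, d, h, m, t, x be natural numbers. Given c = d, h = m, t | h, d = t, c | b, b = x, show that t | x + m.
c = d and d = t, therefore c = t. b = x and c | b, therefore c | x. Since c = t, t | x. h = m and t | h, hence t | m. t | x, so t | x + m.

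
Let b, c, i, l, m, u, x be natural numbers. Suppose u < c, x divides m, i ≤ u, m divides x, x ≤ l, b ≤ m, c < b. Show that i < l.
Because m divides x and x divides m, m = x. Because i ≤ u and u < c, i < c. c < b and b ≤ m, so c < m. Since i < c, i < m. Since m = x, i < x. From x ≤ l, i < l.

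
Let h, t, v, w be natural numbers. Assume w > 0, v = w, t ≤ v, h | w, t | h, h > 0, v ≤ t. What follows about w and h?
w = h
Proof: From t ≤ v and v ≤ t, t = v. Because v = w, t = w. t | h and h > 0, thus t ≤ h. Since t = w, w ≤ h. h | w and w > 0, thus h ≤ w. w ≤ h, so w = h.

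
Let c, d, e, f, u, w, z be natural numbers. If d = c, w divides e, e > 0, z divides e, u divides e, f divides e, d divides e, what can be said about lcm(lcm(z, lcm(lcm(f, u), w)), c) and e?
lcm(lcm(z, lcm(lcm(f, u), w)), c) ≤ e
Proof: From f divides e and u divides e, lcm(f, u) divides e. Since w divides e, lcm(lcm(f, u), w) divides e. Since z divides e, lcm(z, lcm(lcm(f, u), w)) divides e. d = c and d divides e, hence c divides e. Since lcm(z, lcm(lcm(f, u), w)) divides e, lcm(lcm(z, lcm(lcm(f, u), w)), c) divides e. Since e > 0, lcm(lcm(z, lcm(lcm(f, u), w)), c) ≤ e.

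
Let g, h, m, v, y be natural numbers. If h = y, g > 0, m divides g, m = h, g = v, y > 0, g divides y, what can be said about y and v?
y = v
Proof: Since m = h and h = y, m = y. Because m divides g and g > 0, m ≤ g. Since m = y, y ≤ g. Because g divides y and y > 0, g ≤ y. y ≤ g, so y = g. Since g = v, y = v.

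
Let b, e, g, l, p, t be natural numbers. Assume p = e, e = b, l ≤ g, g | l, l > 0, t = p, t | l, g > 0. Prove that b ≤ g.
Because p = e and e = b, p = b. From g | l and l > 0, g ≤ l. From l ≤ g, l = g. t = p and t | l, therefore p | l. l = g, so p | g. Since p = b, b | g. Since g > 0, b ≤ g.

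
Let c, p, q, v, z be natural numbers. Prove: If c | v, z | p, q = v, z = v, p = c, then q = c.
z = v and z | p, so v | p. p = c, so v | c. Since c | v, v = c. q = v, so q = c.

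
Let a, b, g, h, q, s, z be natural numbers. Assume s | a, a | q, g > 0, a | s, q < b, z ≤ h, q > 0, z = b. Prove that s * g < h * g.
Since a | s and s | a, a = s. a | q and q > 0, thus a ≤ q. q < b, so a < b. a = s, so s < b. z = b and z ≤ h, hence b ≤ h. From s < b, s < h. Since g > 0, s * g < h * g.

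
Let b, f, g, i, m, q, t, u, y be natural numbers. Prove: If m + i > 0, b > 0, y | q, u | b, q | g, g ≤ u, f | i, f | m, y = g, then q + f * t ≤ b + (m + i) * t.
y = g and y | q, hence g | q. q | g, so g = q. Since u | b and b > 0, u ≤ b. g ≤ u, so g ≤ b. Since g = q, q ≤ b. Since f | m and f | i, f | m + i. Since m + i > 0, f ≤ m + i. Then f * t ≤ (m + i) * t. Since q ≤ b, q + f * t ≤ b + (m + i) * t.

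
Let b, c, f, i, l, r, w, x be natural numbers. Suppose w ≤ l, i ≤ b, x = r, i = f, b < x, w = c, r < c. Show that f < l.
i ≤ b and b < x, thus i < x. Because x = r, i < r. Since r < c, i < c. Since i = f, f < c. From w = c and w ≤ l, c ≤ l. Since f < c, f < l.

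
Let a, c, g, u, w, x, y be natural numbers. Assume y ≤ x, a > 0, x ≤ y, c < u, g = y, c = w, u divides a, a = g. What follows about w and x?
w < x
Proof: a = g and g = y, therefore a = y. y ≤ x and x ≤ y, hence y = x. Because a = y, a = x. Because c = w and c < u, w < u. Because u divides a and a > 0, u ≤ a. w < u, so w < a. Since a = x, w < x.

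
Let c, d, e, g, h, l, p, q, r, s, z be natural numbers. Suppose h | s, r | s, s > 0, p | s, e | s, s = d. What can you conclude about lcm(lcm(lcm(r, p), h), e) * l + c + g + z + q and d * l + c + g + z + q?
lcm(lcm(lcm(r, p), h), e) * l + c + g + z + q ≤ d * l + c + g + z + q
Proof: Because r | s and p | s, lcm(r, p) | s. h | s, so lcm(lcm(r, p), h) | s. e | s, so lcm(lcm(lcm(r, p), h), e) | s. Since s > 0, lcm(lcm(lcm(r, p), h), e) ≤ s. Since s = d, lcm(lcm(lcm(r, p), h), e) ≤ d. Then lcm(lcm(lcm(r, p), h), e) * l ≤ d * l. Then lcm(lcm(lcm(r, p), h), e) * l + c ≤ d * l + c. Then lcm(lcm(lcm(r, p), h), e) * l + c + g ≤ d * l + c + g. Then lcm(lcm(lcm(r, p), h), e) * l + c + g + z ≤ d * l + c + g + z. Then lcm(lcm(lcm(r, p), h), e) * l + c + g + z + q ≤ d * l + c + g + z + q.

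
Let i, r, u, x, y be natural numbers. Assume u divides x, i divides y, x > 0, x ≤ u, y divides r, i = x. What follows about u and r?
u divides r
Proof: Because u divides x and x > 0, u ≤ x. Since x ≤ u, x = u. Because i = x, i = u. i divides y and y divides r, therefore i divides r. i = u, so u divides r.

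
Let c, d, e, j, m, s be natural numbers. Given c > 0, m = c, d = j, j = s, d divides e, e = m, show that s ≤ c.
e = m and d divides e, so d divides m. d = j, so j divides m. m = c, so j divides c. Since c > 0, j ≤ c. Since j = s, s ≤ c.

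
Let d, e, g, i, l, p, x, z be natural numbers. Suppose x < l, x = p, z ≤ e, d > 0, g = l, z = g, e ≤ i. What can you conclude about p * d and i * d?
p * d < i * d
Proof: x = p and x < l, therefore p < l. From z = g and g = l, z = l. Since z ≤ e, l ≤ e. Since e ≤ i, l ≤ i. Since p < l, p < i. Since d > 0, by multiplying by a positive, p * d < i * d.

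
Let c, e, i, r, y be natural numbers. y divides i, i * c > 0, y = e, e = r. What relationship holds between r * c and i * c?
r * c ≤ i * c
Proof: y = e and e = r, hence y = r. y divides i, so r divides i. Then r * c divides i * c. i * c > 0, so r * c ≤ i * c.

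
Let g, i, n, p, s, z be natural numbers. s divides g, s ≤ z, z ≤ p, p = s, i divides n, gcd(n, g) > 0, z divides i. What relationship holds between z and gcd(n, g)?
z ≤ gcd(n, g)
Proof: z divides i and i divides n, so z divides n. Because p = s and z ≤ p, z ≤ s. s ≤ z, so s = z. From s divides g, z divides g. Since z divides n, z divides gcd(n, g). gcd(n, g) > 0, so z ≤ gcd(n, g).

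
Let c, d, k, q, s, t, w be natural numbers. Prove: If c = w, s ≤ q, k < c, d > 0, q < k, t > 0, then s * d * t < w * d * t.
c = w and k < c, so k < w. Since q < k, q < w. Since s ≤ q, s < w. Since d > 0, s * d < w * d. Since t > 0, s * d * t < w * d * t.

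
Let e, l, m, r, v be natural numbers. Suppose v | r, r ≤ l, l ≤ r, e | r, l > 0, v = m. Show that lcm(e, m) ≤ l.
r ≤ l and l ≤ r, therefore r = l. Because v = m and v | r, m | r. e | r, so lcm(e, m) | r. Since r = l, lcm(e, m) | l. l > 0, so lcm(e, m) ≤ l.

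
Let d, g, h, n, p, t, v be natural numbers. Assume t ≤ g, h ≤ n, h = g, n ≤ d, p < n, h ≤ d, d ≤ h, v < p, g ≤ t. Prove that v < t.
Because d ≤ h and h ≤ d, d = h. n ≤ d, so n ≤ h. h ≤ n, so n = h. h = g, so n = g. Because g ≤ t and t ≤ g, g = t. n = g, so n = t. v < p and p < n, hence v < n. Since n = t, v < t.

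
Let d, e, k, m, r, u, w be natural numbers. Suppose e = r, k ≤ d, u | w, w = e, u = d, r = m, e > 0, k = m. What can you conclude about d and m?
d = m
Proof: e = r and r = m, therefore e = m. From w = e and u | w, u | e. Since e > 0, u ≤ e. Since u = d, d ≤ e. From e = m, d ≤ m. k = m and k ≤ d, thus m ≤ d. d ≤ m, so d = m.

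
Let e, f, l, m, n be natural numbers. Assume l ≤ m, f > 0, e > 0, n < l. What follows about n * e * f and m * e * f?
n * e * f < m * e * f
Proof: Since n < l and l ≤ m, n < m. Because e > 0, by multiplying by a positive, n * e < m * e. Combined with f > 0, by multiplying by a positive, n * e * f < m * e * f.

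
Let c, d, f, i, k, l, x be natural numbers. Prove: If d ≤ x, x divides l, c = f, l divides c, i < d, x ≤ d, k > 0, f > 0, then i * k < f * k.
Since x ≤ d and d ≤ x, x = d. x divides l, so d divides l. Because c = f and l divides c, l divides f. d divides l, so d divides f. f > 0, so d ≤ f. Since i < d, i < f. Since k > 0, by multiplying by a positive, i * k < f * k.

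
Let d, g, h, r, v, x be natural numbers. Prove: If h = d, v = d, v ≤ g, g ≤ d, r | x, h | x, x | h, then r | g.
x | h and h | x, hence x = h. Since h = d, x = d. v = d and v ≤ g, hence d ≤ g. Since g ≤ d, d = g. Since x = d, x = g. From r | x, r | g.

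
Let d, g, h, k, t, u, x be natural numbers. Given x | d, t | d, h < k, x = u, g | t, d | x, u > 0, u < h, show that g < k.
d | x and x | d, thus d = x. x = u, so d = u. g | t and t | d, thus g | d. Since d = u, g | u. Since u > 0, g ≤ u. u < h and h < k, therefore u < k. g ≤ u, so g < k.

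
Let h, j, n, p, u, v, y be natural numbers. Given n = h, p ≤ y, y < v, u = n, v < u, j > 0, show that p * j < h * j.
From p ≤ y and y < v, p < v. u = n and v < u, hence v < n. p < v, so p < n. Since n = h, p < h. Since j > 0, by multiplying by a positive, p * j < h * j.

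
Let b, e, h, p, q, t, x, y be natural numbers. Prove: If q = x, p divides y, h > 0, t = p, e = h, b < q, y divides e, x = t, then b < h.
q = x and x = t, hence q = t. Since t = p, q = p. b < q, so b < p. e = h and y divides e, hence y divides h. Since p divides y, p divides h. From h > 0, p ≤ h. Since b < p, b < h.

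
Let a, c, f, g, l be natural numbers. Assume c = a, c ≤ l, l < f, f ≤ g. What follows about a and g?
a < g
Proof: From c = a and c ≤ l, a ≤ l. Because l < f and f ≤ g, l < g. Since a ≤ l, a < g.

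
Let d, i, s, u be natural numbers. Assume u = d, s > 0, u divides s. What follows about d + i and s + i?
d + i ≤ s + i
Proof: u divides s and s > 0, so u ≤ s. From u = d, d ≤ s. Then d + i ≤ s + i.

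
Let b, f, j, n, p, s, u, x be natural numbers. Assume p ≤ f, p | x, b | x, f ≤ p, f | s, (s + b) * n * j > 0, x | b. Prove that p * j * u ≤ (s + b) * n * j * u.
Since f ≤ p and p ≤ f, f = p. Since f | s, p | s. x | b and b | x, therefore x = b. p | x, so p | b. p | s, so p | s + b. Then p | (s + b) * n. Then p * j | (s + b) * n * j. (s + b) * n * j > 0, so p * j ≤ (s + b) * n * j. Then p * j * u ≤ (s + b) * n * j * u.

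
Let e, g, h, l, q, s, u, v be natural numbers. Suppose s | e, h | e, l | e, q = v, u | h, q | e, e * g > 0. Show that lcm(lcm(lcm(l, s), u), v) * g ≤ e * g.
l | e and s | e, hence lcm(l, s) | e. Since u | h and h | e, u | e. Because lcm(l, s) | e, lcm(lcm(l, s), u) | e. q = v and q | e, thus v | e. Since lcm(lcm(l, s), u) | e, lcm(lcm(lcm(l, s), u), v) | e. Then lcm(lcm(lcm(l, s), u), v) * g | e * g. From e * g > 0, lcm(lcm(lcm(l, s), u), v) * g ≤ e * g.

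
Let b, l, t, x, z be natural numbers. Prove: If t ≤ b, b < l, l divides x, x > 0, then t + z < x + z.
t ≤ b and b < l, thus t < l. l divides x and x > 0, hence l ≤ x. t < l, so t < x. Then t + z < x + z.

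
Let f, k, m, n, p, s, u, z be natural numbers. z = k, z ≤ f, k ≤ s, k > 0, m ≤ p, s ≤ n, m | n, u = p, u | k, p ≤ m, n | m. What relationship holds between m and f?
m ≤ f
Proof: n | m and m | n, so n = m. k ≤ s and s ≤ n, thus k ≤ n. Since n = m, k ≤ m. Because p ≤ m and m ≤ p, p = m. From u = p and u | k, p | k. p = m, so m | k. Since k > 0, m ≤ k. k ≤ m, so k = m. z = k, so z = m. Since z ≤ f, m ≤ f.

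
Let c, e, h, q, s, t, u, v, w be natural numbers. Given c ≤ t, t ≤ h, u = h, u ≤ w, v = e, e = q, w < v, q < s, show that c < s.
c ≤ t and t ≤ h, hence c ≤ h. u = h and u ≤ w, thus h ≤ w. c ≤ h, so c ≤ w. v = e and e = q, hence v = q. w < v, so w < q. Since c ≤ w, c < q. q < s, so c < s.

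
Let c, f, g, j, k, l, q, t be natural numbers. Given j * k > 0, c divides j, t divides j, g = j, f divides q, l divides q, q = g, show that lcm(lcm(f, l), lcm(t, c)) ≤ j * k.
q = g and g = j, therefore q = j. Since f divides q and l divides q, lcm(f, l) divides q. q = j, so lcm(f, l) divides j. Because t divides j and c divides j, lcm(t, c) divides j. Because lcm(f, l) divides j, lcm(lcm(f, l), lcm(t, c)) divides j. Then lcm(lcm(f, l), lcm(t, c)) divides j * k. j * k > 0, so lcm(lcm(f, l), lcm(t, c)) ≤ j * k.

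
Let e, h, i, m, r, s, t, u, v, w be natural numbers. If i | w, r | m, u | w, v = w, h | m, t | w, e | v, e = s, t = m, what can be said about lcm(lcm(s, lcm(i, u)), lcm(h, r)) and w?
lcm(lcm(s, lcm(i, u)), lcm(h, r)) | w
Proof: v = w and e | v, hence e | w. e = s, so s | w. From i | w and u | w, lcm(i, u) | w. Since s | w, lcm(s, lcm(i, u)) | w. Because h | m and r | m, lcm(h, r) | m. From t = m and t | w, m | w. lcm(h, r) | m, so lcm(h, r) | w. From lcm(s, lcm(i, u)) | w, lcm(lcm(s, lcm(i, u)), lcm(h, r)) | w.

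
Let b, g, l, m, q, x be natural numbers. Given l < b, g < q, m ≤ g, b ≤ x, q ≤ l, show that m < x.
From g < q and q ≤ l, g < l. l < b, so g < b. m ≤ g, so m < b. Since b ≤ x, m < x.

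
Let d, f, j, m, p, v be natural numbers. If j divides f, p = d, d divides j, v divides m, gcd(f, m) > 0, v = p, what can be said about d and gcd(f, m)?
d ≤ gcd(f, m)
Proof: d divides j and j divides f, hence d divides f. v = p and v divides m, hence p divides m. Since p = d, d divides m. Since d divides f, d divides gcd(f, m). gcd(f, m) > 0, so d ≤ gcd(f, m).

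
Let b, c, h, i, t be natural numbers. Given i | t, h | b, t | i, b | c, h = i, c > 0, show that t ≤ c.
i | t and t | i, therefore i = t. From h = i, h = t. h | b and b | c, thus h | c. Since c > 0, h ≤ c. Since h = t, t ≤ c.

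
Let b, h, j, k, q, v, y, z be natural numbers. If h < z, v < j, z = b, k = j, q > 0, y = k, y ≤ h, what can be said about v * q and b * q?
v * q < b * q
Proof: y = k and k = j, so y = j. z = b and h < z, therefore h < b. Since y ≤ h, y < b. y = j, so j < b. Since v < j, v < b. q > 0, so v * q < b * q.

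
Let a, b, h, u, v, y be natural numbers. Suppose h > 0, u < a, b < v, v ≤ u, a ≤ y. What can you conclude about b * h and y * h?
b * h < y * h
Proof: v ≤ u and u < a, hence v < a. Because a ≤ y, v < y. b < v, so b < y. Since h > 0, b * h < y * h.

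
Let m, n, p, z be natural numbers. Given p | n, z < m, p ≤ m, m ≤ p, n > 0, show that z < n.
p ≤ m and m ≤ p, hence p = m. p | n and n > 0, hence p ≤ n. p = m, so m ≤ n. Since z < m, z < n.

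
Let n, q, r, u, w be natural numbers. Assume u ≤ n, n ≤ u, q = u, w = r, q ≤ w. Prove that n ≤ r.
u ≤ n and n ≤ u, therefore u = n. q = u, so q = n. From w = r and q ≤ w, q ≤ r. Since q = n, n ≤ r.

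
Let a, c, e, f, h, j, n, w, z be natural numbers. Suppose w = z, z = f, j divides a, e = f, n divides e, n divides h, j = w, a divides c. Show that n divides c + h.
e = f and n divides e, therefore n divides f. j = w and w = z, therefore j = z. Since z = f, j = f. j divides a and a divides c, hence j divides c. Since j = f, f divides c. From n divides f, n divides c. n divides h, so n divides c + h.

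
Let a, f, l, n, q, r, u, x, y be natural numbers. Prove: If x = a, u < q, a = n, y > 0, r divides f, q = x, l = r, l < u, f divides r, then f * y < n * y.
r divides f and f divides r, thus r = f. Since l = r, l = f. x = a and a = n, hence x = n. l < u and u < q, hence l < q. Since q = x, l < x. From x = n, l < n. l = f, so f < n. Since y > 0, by multiplying by a positive, f * y < n * y.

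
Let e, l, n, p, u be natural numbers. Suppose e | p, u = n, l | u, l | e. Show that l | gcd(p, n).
l | e and e | p, hence l | p. u = n and l | u, thus l | n. l | p, so l | gcd(p, n).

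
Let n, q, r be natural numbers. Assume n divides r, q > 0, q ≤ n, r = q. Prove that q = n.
r = q and n divides r, hence n divides q. q > 0, so n ≤ q. Since q ≤ n, q = n.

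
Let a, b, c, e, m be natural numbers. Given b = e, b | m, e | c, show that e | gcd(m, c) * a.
From b = e and b | m, e | m. e | c, so e | gcd(m, c). Then e | gcd(m, c) * a.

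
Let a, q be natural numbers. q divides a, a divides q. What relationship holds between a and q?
a = q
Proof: q divides a and a divides q, so q = a. Then a = q.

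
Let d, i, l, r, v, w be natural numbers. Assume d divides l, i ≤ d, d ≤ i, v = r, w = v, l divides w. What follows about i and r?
i divides r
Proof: Because d ≤ i and i ≤ d, d = i. From d divides l and l divides w, d divides w. w = v, so d divides v. Since v = r, d divides r. Since d = i, i divides r.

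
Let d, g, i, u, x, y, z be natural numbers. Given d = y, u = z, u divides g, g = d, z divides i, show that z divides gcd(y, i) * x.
From g = d and u divides g, u divides d. u = z, so z divides d. From d = y, z divides y. Since z divides i, z divides gcd(y, i). Then z divides gcd(y, i) * x.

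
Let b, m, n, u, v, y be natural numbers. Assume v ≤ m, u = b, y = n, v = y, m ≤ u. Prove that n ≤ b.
v = y and y = n, hence v = n. u = b and m ≤ u, so m ≤ b. Since v ≤ m, v ≤ b. v = n, so n ≤ b.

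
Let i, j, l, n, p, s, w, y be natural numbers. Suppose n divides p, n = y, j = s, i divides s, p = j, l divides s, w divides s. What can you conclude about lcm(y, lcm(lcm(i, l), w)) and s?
lcm(y, lcm(lcm(i, l), w)) divides s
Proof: p = j and j = s, therefore p = s. n = y and n divides p, hence y divides p. Since p = s, y divides s. Since i divides s and l divides s, lcm(i, l) divides s. Since w divides s, lcm(lcm(i, l), w) divides s. Since y divides s, lcm(y, lcm(lcm(i, l), w)) divides s.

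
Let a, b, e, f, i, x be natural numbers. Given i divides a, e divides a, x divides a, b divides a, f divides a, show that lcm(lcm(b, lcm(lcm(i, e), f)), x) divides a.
Since i divides a and e divides a, lcm(i, e) divides a. f divides a, so lcm(lcm(i, e), f) divides a. b divides a, so lcm(b, lcm(lcm(i, e), f)) divides a. Since x divides a, lcm(lcm(b, lcm(lcm(i, e), f)), x) divides a.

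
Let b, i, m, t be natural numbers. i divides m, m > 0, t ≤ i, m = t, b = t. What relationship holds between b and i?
b = i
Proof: Because i divides m and m > 0, i ≤ m. Since m = t, i ≤ t. Since t ≤ i, t = i. b = t, so b = i.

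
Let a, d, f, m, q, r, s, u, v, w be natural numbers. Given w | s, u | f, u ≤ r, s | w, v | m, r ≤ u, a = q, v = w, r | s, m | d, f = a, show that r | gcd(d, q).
s | w and w | s, so s = w. Since r | s, r | w. v = w and v | m, thus w | m. r | w, so r | m. From m | d, r | d. u ≤ r and r ≤ u, so u = r. f = a and a = q, therefore f = q. u | f, so u | q. Because u = r, r | q. r | d, so r | gcd(d, q).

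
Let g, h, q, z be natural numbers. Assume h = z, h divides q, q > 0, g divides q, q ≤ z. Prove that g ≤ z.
Since h = z and h divides q, z divides q. q > 0, so z ≤ q. Since q ≤ z, q = z. g divides q and q > 0, thus g ≤ q. q = z, so g ≤ z.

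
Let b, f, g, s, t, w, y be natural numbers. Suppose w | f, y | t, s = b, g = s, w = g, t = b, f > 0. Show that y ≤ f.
t = b and y | t, thus y | b. Since w = g and g = s, w = s. Since w | f, s | f. s = b, so b | f. y | b, so y | f. f > 0, so y ≤ f.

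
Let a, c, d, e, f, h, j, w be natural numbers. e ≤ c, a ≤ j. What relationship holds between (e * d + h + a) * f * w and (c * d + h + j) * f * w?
(e * d + h + a) * f * w ≤ (c * d + h + j) * f * w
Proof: e ≤ c. By multiplying by a non-negative, e * d ≤ c * d. Then e * d + h ≤ c * d + h. Since a ≤ j, e * d + h + a ≤ c * d + h + j. By multiplying by a non-negative, (e * d + h + a) * f ≤ (c * d + h + j) * f. By multiplying by a non-negative, (e * d + h + a) * f * w ≤ (c * d + h + j) * f * w.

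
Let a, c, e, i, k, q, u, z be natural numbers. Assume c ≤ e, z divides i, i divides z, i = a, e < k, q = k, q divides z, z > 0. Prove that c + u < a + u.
Since z divides i and i divides z, z = i. i = a, so z = a. From q = k and q divides z, k divides z. z > 0, so k ≤ z. Since e < k, e < z. Since z = a, e < a. Since c ≤ e, c < a. Then c + u < a + u.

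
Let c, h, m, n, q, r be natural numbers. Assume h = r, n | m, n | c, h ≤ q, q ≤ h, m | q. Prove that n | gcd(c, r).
q ≤ h and h ≤ q, therefore q = h. From h = r, q = r. n | m and m | q, thus n | q. Because q = r, n | r. Since n | c, n | gcd(c, r).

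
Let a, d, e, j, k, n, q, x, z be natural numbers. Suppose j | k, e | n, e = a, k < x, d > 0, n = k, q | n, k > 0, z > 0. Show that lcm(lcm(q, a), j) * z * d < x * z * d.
Since e = a and e | n, a | n. Since q | n, lcm(q, a) | n. Since n = k, lcm(q, a) | k. Since j | k, lcm(lcm(q, a), j) | k. Because k > 0, lcm(lcm(q, a), j) ≤ k. From k < x, lcm(lcm(q, a), j) < x. z > 0, so lcm(lcm(q, a), j) * z < x * z. d > 0, so lcm(lcm(q, a), j) * z * d < x * z * d.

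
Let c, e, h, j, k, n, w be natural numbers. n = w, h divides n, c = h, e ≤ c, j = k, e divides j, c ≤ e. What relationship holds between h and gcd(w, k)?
h divides gcd(w, k)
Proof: Since n = w and h divides n, h divides w. e ≤ c and c ≤ e, thus e = c. c = h, so e = h. Since e divides j, h divides j. j = k, so h divides k. h divides w, so h divides gcd(w, k).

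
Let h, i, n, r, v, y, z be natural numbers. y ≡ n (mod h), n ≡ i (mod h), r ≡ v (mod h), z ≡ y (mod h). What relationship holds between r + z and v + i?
r + z ≡ v + i (mod h)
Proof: z ≡ y (mod h) and y ≡ n (mod h), so z ≡ n (mod h). n ≡ i (mod h), so z ≡ i (mod h). Since r ≡ v (mod h), by adding congruences, r + z ≡ v + i (mod h).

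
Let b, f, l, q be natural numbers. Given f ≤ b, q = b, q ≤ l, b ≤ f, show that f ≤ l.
b ≤ f and f ≤ b, therefore b = f. Since q = b, q = f. q ≤ l, so f ≤ l.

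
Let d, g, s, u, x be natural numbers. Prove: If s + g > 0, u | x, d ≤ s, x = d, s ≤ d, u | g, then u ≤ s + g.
d ≤ s and s ≤ d, therefore d = s. x = d, so x = s. u | x, so u | s. Because u | g, u | s + g. Since s + g > 0, u ≤ s + g.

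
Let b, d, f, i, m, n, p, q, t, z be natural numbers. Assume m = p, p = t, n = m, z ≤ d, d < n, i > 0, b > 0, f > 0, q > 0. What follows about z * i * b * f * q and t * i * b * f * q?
z * i * b * f * q < t * i * b * f * q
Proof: Because m = p and p = t, m = t. Since z ≤ d and d < n, z < n. Since n = m, z < m. Because m = t, z < t. i > 0, so z * i < t * i. Since b > 0, z * i * b < t * i * b. From f > 0, z * i * b * f < t * i * b * f. Because q > 0, z * i * b * f * q < t * i * b * f * q.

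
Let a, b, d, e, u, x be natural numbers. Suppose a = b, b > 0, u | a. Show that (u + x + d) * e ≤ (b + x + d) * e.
a = b and u | a, hence u | b. b > 0, so u ≤ b. Then u + x ≤ b + x. Then u + x + d ≤ b + x + d. Then (u + x + d) * e ≤ (b + x + d) * e.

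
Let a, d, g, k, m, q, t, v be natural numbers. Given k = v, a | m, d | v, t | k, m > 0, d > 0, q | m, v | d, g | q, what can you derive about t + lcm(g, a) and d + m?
t + lcm(g, a) ≤ d + m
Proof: v | d and d | v, hence v = d. Since k = v, k = d. Since t | k, t | d. Because d > 0, t ≤ d. g | q and q | m, hence g | m. Since a | m, lcm(g, a) | m. Because m > 0, lcm(g, a) ≤ m. From t ≤ d, t + lcm(g, a) ≤ d + m.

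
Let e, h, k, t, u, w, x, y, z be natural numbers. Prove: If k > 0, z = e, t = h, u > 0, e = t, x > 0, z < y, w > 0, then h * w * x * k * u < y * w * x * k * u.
e = t and t = h, so e = h. z = e and z < y, so e < y. Since e = h, h < y. Combining with w > 0, by multiplying by a positive, h * w < y * w. Using x > 0 and multiplying by a positive, h * w * x < y * w * x. Using k > 0, by multiplying by a positive, h * w * x * k < y * w * x * k. Since u > 0, by multiplying by a positive, h * w * x * k * u < y * w * x * k * u.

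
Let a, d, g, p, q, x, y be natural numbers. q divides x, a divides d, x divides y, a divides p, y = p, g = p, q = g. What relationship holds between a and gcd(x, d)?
a divides gcd(x, d)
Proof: From q = g and q divides x, g divides x. Since g = p, p divides x. y = p and x divides y, thus x divides p. Since p divides x, p = x. a divides p, so a divides x. Since a divides d, a divides gcd(x, d).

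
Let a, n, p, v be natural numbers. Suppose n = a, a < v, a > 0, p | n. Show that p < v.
n = a and p | n, hence p | a. a > 0, so p ≤ a. a < v, so p < v.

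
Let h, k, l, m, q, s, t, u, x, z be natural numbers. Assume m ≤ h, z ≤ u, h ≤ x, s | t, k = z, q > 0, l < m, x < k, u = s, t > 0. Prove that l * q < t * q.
m ≤ h and h ≤ x, therefore m ≤ x. k = z and x < k, therefore x < z. Since z ≤ u, x < u. Because m ≤ x, m < u. u = s, so m < s. s | t and t > 0, hence s ≤ t. Since m < s, m < t. Since l < m, l < t. q > 0, so l * q < t * q.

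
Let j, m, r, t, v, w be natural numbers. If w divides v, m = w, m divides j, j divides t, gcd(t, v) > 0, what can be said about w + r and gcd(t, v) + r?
w + r ≤ gcd(t, v) + r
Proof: Since m = w and m divides j, w divides j. j divides t, so w divides t. Since w divides v, w divides gcd(t, v). Because gcd(t, v) > 0, w ≤ gcd(t, v). Then w + r ≤ gcd(t, v) + r.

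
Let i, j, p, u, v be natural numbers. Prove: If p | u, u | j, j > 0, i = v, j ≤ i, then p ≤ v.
p | u and u | j, so p | j. Since j > 0, p ≤ j. From i = v and j ≤ i, j ≤ v. p ≤ j, so p ≤ v.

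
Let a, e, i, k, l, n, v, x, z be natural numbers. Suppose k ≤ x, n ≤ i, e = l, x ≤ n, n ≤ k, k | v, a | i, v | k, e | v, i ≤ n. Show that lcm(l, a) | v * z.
Since e = l and e | v, l | v. i ≤ n and n ≤ i, therefore i = n. From k ≤ x and x ≤ n, k ≤ n. n ≤ k, so n = k. i = n, so i = k. Because k | v and v | k, k = v. Since i = k, i = v. a | i, so a | v. l | v, so lcm(l, a) | v. Then lcm(l, a) | v * z.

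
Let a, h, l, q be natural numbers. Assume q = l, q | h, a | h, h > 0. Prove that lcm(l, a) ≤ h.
q = l and q | h, hence l | h. Since a | h, lcm(l, a) | h. Since h > 0, lcm(l, a) ≤ h.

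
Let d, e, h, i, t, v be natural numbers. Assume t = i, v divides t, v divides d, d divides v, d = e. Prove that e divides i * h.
v divides d and d divides v, therefore v = d. d = e, so v = e. t = i and v divides t, therefore v divides i. v = e, so e divides i. Then e divides i * h.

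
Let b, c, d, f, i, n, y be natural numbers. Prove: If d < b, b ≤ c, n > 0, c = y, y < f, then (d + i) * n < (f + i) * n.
d < b and b ≤ c, so d < c. Since c = y, d < y. Since y < f, d < f. Then d + i < f + i. n > 0, so (d + i) * n < (f + i) * n.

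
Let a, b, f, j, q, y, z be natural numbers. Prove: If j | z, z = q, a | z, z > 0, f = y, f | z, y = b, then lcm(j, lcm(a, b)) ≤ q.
f = y and y = b, hence f = b. Since f | z, b | z. Since a | z, lcm(a, b) | z. j | z, so lcm(j, lcm(a, b)) | z. Because z > 0, lcm(j, lcm(a, b)) ≤ z. z = q, so lcm(j, lcm(a, b)) ≤ q.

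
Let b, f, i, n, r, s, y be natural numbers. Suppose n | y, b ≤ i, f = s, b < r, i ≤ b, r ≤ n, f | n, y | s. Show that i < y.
Since f = s and f | n, s | n. From y | s, y | n. Since n | y, n = y. Because b ≤ i and i ≤ b, b = i. b < r and r ≤ n, therefore b < n. Since b = i, i < n. From n = y, i < y.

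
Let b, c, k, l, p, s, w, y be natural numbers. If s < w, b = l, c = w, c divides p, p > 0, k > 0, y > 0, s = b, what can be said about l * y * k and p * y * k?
l * y * k < p * y * k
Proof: Since s = b and s < w, b < w. b = l, so l < w. Because c = w and c divides p, w divides p. Because p > 0, w ≤ p. Because l < w, l < p. Since y > 0, by multiplying by a positive, l * y < p * y. Since k > 0, by multiplying by a positive, l * y * k < p * y * k.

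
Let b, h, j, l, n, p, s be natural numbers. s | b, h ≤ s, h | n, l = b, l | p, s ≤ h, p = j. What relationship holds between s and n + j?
s | n + j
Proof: h ≤ s and s ≤ h, hence h = s. h | n, so s | n. p = j and l | p, therefore l | j. l = b, so b | j. s | b, so s | j. s | n, so s | n + j.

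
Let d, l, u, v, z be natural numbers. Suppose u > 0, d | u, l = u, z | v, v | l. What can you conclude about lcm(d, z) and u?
lcm(d, z) ≤ u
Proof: l = u and v | l, therefore v | u. Because z | v, z | u. d | u, so lcm(d, z) | u. Since u > 0, lcm(d, z) ≤ u.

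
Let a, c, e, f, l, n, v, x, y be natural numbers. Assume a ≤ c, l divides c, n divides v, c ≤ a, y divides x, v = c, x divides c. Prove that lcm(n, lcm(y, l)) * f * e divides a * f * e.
c ≤ a and a ≤ c, so c = a. v = c and n divides v, hence n divides c. y divides x and x divides c, so y divides c. Since l divides c, lcm(y, l) divides c. n divides c, so lcm(n, lcm(y, l)) divides c. Since c = a, lcm(n, lcm(y, l)) divides a. Then lcm(n, lcm(y, l)) * f divides a * f. Then lcm(n, lcm(y, l)) * f * e divides a * f * e.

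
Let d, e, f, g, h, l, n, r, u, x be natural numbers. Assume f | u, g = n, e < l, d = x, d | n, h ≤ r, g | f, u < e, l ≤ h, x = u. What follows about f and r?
f < r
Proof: d = x and x = u, hence d = u. Since d | n, u | n. g = n and g | f, therefore n | f. u | n, so u | f. Since f | u, u = f. e < l and l ≤ h, so e < h. u < e, so u < h. Since h ≤ r, u < r. Since u = f, f < r.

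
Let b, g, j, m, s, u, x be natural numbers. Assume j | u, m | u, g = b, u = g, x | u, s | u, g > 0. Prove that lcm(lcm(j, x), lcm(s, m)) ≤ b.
j | u and x | u, so lcm(j, x) | u. s | u and m | u, therefore lcm(s, m) | u. lcm(j, x) | u, so lcm(lcm(j, x), lcm(s, m)) | u. u = g, so lcm(lcm(j, x), lcm(s, m)) | g. g > 0, so lcm(lcm(j, x), lcm(s, m)) ≤ g. Since g = b, lcm(lcm(j, x), lcm(s, m)) ≤ b.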